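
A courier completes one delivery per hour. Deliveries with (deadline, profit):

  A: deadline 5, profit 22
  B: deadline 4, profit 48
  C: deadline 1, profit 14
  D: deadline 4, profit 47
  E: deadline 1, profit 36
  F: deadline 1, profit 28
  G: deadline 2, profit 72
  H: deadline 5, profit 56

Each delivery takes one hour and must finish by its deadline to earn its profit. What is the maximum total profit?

259

Profit order: G=72 H=56 B=48 D=47 E=36 F=28 A=22 C=14
Assign: G→slot 2, H→slot 5, B→slot 4, D→slot 3, E→slot 1, F skipped, A skipped, C skipped.
Slots: [1:E] [2:G] [3:D] [4:B] [5:H]
Profit = 36 + 72 + 47 + 48 + 56 = 259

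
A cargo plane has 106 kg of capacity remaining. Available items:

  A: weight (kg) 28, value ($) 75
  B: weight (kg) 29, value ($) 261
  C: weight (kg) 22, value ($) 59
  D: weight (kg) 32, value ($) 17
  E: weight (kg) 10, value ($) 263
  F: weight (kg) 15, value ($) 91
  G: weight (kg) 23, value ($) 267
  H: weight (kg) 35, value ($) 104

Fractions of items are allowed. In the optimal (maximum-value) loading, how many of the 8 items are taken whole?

Greedy by value/weight ratio, highest first.
Order: E (263/10=26.30) > G (267/23=11.61) > B (261/29=9.00) > F (91/15=6.07) > H (104/35=2.97) > C (59/22=2.68) > A (75/28=2.68) > D (17/32=0.53)
Fill: take E (10 @ 263) → take G (23 @ 267) → take B (29 @ 261) → take F (15 @ 91) → take 29/35 of H → 86.17; 106/106 used.
4 item(s) taken whole; one partial (take 29/35 of H).

4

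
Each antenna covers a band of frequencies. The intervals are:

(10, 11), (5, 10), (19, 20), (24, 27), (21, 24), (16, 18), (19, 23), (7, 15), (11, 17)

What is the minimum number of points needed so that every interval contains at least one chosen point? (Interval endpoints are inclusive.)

4

By right end: [5,10]  [10,11]  [7,15]  [11,17]  [16,18]  [19,20]  [19,23]  [21,24]  [24,27]
[5,10] uncovered → point at 10; [11,17] uncovered → point at 17; [19,20] uncovered → point at 20; [21,24] uncovered → point at 24.
Points: 10, 17, 20, 24 (4 total).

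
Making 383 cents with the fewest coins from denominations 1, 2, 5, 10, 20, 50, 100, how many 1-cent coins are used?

1

Greedy: take as many of the largest coin as possible, then repeat with the remainder.
383 = 3×100 + 1×50 + 1×20 + 1×10 + 1×2 + 1×1
Count of 1: 1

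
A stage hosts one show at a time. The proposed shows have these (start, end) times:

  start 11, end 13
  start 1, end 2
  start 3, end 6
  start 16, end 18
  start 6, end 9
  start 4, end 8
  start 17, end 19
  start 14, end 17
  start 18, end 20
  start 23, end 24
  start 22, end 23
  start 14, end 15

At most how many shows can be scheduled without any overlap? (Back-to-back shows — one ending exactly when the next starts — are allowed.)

Sort by end time and greedily take each interval whose start is ≥ the last chosen end.
By end time: (1,2), (3,6), (4,8), (6,9), (11,13), (14,15), (14,17), (16,18), (17,19), (18,20), (22,23), (23,24).
Pick (1,2); next start ≥ 2 → (3,6); next start ≥ 6 → (6,9); next start ≥ 9 → (11,13); next start ≥ 13 → (14,15); next start ≥ 15 → (16,18); next start ≥ 18 → (18,20); next start ≥ 20 → (22,23); next start ≥ 23 → (23,24).
Selected 9 shows.

9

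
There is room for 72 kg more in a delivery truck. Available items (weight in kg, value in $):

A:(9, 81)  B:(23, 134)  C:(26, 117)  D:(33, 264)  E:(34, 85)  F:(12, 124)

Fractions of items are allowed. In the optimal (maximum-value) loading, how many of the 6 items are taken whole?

3

Sort by value per unit weight and fill in that order.
Ratios (sorted): F 10.33, A 9.00, D 8.00, B 5.83, C 4.50, E 2.50
take F (12 @ 124); take A (9 @ 81); take D (33 @ 264); take 18/23 of B → 104.87. Capacity used 72/72.
3 item(s) taken whole; one partial (take 18/23 of B).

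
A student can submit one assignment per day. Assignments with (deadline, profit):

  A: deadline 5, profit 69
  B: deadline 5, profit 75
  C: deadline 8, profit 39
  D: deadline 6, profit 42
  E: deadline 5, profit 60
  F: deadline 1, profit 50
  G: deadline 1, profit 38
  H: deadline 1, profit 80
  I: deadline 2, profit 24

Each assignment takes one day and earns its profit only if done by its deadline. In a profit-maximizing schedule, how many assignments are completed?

7

By profit: H(d1,80), B(d5,75), A(d5,69), E(d5,60), F(d1,50), D(d6,42), C(d8,39), G(d1,38), I(d2,24)
H→slot 1; B→slot 5; A→slot 4; E→slot 3; F skipped; D→slot 6; C→slot 8; G skipped; I→slot 2.
7 of 9 scheduled.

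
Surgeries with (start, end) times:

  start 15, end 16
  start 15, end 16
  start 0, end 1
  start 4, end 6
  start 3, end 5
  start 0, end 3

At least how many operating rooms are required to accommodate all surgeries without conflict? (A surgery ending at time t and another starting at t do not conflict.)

Events (time:±→running): 0:+→1 0:+→2 … peak 2.

2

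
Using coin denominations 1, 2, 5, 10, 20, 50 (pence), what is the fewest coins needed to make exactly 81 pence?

4

81 − 1×50→31 − 1×20→11 − 1×10→1 − 1×1→0
Total coins = 1 + 1 + 1 + 1 = 4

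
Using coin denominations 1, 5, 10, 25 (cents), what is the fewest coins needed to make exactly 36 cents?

3

Greedy: take as many of the largest coin as possible, then repeat with the remainder.
36 = 1×25 + 1×10 + 1×1
Total coins = 1 + 1 + 1 = 3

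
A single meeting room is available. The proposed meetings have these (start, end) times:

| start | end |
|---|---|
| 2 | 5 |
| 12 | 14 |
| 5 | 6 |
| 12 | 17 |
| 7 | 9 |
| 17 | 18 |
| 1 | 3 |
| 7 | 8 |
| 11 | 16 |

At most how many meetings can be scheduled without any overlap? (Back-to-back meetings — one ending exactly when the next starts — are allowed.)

Sorted by end: (1,3)  (2,5)  (5,6)  (7,8)  (7,9)  (12,14)  (11,16)  (12,17)  (17,18)
take (1,3); skip (2,5); take (5,6); take (7,8); take (12,14); skip (11,16); skip (12,17); take (17,18).
Selected 5 meetings.

5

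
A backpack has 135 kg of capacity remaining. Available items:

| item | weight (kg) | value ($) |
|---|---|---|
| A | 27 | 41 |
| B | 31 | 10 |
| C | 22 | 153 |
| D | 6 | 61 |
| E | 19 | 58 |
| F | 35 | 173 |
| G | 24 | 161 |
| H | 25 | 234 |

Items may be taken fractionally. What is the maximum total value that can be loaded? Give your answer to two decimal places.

Greedy by value/weight ratio, highest first.
Ratios (sorted): D 10.17, H 9.36, C 6.95, G 6.71, F 4.94, E 3.05, A 1.52, B 0.32
take D (6 @ 61); take H (25 @ 234); take C (22 @ 153); take G (24 @ 161); take F (35 @ 173); take E (19 @ 58); take 4/27 of A → 6.07. Capacity used 135/135.
Total value = 846.07

846.07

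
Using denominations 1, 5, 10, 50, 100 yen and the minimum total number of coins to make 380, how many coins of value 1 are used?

0

Use the largest denomination that fits, subtract, and repeat.
380 − 3×100→80 − 1×50→30 − 3×10→0
Count of 1: 0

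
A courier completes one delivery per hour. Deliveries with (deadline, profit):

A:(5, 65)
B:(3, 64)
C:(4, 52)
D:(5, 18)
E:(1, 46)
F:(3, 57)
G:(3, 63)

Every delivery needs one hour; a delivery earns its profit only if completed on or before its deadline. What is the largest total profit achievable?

301

By profit: A(d5,65), B(d3,64), G(d3,63), F(d3,57), C(d4,52), E(d1,46), D(d5,18)
A→slot 5; B→slot 3; G→slot 2; F→slot 1; C→slot 4; E skipped; D skipped.
Profit = 57 + 63 + 64 + 52 + 65 = 301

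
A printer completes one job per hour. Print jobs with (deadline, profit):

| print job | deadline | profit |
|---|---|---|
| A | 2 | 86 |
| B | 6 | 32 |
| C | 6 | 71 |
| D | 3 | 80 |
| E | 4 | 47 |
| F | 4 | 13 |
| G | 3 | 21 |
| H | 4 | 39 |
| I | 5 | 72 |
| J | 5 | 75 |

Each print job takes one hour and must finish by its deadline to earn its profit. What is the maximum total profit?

431

By profit: A(d2,86), D(d3,80), J(d5,75), I(d5,72), C(d6,71), E(d4,47), H(d4,39), B(d6,32), G(d3,21), F(d4,13)
A→slot 2; D→slot 3; J→slot 5; I→slot 4; C→slot 6; E→slot 1; H skipped; B skipped; G skipped; F skipped.
Profit = 47 + 86 + 80 + 72 + 75 + 71 = 431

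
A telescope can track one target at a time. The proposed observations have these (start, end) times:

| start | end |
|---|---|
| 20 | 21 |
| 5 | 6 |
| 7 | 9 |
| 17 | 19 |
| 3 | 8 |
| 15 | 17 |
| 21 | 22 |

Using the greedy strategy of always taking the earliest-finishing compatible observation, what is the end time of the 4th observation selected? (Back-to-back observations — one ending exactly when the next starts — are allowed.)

Sort by end time and greedily take each interval whose start is ≥ the last chosen end.
Sorted by end: (5,6)  (3,8)  (7,9)  (15,17)  (17,19)  (20,21)  (21,22)
take (5,6); take (7,9); take (15,17); take (17,19); take (20,21); take (21,22).
Selected: (5,6) (7,9) (15,17) (17,19) (20,21) (21,22)

19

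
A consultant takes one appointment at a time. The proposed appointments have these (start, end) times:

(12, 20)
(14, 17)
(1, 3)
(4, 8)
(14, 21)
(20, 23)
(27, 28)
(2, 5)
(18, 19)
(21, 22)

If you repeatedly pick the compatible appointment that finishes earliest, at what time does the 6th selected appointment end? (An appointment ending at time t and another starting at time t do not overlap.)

Sorted by end: (1,3)  (2,5)  (4,8)  (14,17)  (18,19)  (12,20)  (14,21)  (21,22)  (20,23)  (27,28)
take (1,3); take (4,8); take (14,17); take (18,19); take (21,22); take (27,28).
Selected: (1,3) (4,8) (14,17) (18,19) (21,22) (27,28)

28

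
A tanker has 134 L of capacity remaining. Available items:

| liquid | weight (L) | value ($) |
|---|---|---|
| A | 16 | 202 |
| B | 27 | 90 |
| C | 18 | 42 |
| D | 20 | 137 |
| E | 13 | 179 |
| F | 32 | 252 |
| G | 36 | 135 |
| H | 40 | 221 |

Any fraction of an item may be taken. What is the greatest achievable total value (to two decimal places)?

1039.75

Sort by value per unit weight and fill in that order.
Order: E (179/13=13.77) > A (202/16=12.62) > F (252/32=7.88) > D (137/20=6.85) > H (221/40=5.53) > G (135/36=3.75) > B (90/27=3.33) > C (42/18=2.33)
Fill: take E (13 @ 179) → take A (16 @ 202) → take F (32 @ 252) → take D (20 @ 137) → take H (40 @ 221) → take 13/36 of G → 48.75; 134/134 used.
Total value = 1039.75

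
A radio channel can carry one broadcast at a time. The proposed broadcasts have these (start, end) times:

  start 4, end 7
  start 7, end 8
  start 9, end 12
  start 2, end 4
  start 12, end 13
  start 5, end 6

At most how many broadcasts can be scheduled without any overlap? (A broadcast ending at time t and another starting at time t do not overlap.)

5

Greedy by earliest finish: after sorting by end time, pick each interval compatible with the last pick.
By end time: (2,4), (5,6), (4,7), (7,8), (9,12), (12,13).
Pick (2,4); next start ≥ 4 → (5,6); next start ≥ 6 → (7,8); next start ≥ 8 → (9,12); next start ≥ 12 → (12,13).
Selected 5 broadcasts.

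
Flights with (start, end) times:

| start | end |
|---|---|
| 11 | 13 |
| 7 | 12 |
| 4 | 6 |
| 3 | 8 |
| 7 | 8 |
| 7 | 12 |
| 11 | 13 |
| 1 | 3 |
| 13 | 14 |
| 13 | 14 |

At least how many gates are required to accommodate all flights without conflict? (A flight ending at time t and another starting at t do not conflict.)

4

Count concurrent intervals with a sweep; the peak is the room count.
starts: [1, 3, 4, 7, 7, 7, 11, 11, 13, 13]
ends:   [3, 6, 8, 8, 12, 12, 13, 13, 14, 14]
s1→1 e3→0 s3→1 s4→2 e6→1 s7→2 s7→3 s7→4  — peak 4.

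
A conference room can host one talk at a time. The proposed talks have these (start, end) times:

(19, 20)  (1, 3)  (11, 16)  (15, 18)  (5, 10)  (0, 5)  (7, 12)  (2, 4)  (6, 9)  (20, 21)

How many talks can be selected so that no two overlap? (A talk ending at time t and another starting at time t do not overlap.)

Sort by end time and greedily take each interval whose start is ≥ the last chosen end.
Sorted by end: (1,3)  (2,4)  (0,5)  (6,9)  (5,10)  (7,12)  (11,16)  (15,18)  (19,20)  (20,21)
take (1,3); skip (0,5); take (6,9); take (11,16); take (19,20); take (20,21).
Selected 5 talks.

5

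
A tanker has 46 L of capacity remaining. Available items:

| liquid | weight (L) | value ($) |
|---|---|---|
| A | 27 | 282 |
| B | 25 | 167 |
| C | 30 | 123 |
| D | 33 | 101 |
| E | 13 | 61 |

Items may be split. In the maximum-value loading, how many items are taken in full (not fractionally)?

1

Greedy by value/weight ratio, highest first.
Ratios (sorted): A 10.44, B 6.68, E 4.69, C 4.10, D 3.06
take A (27 @ 282); take 19/25 of B → 126.92. Capacity used 46/46.
1 item(s) taken whole; one partial (take 19/25 of B).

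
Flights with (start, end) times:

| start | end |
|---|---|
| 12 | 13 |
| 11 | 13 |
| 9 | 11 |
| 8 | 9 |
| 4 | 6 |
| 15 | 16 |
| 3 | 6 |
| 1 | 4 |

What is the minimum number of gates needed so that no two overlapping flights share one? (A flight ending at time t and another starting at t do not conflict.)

starts: [1, 3, 4, 8, 9, 11, 12, 15]
ends:   [4, 6, 6, 9, 11, 13, 13, 16]
s1→1 s3→2  — peak 2.

2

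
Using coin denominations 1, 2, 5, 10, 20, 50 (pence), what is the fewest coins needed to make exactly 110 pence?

3

Use the largest denomination that fits, subtract, and repeat.
110 − 2×50→10 − 1×10→0
Total coins = 2 + 1 = 3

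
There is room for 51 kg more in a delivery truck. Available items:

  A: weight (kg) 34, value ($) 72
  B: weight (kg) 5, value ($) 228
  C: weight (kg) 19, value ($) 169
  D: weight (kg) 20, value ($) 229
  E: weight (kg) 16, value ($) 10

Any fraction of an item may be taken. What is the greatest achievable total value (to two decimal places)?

640.82

Greedy by value/weight ratio, highest first.
Order: B (228/5=45.60) > D (229/20=11.45) > C (169/19=8.89) > A (72/34=2.12) > E (10/16=0.62)
Fill: take B (5 @ 228) → take D (20 @ 229) → take C (19 @ 169) → take 7/34 of A → 14.82; 51/51 used.
Total value = 640.82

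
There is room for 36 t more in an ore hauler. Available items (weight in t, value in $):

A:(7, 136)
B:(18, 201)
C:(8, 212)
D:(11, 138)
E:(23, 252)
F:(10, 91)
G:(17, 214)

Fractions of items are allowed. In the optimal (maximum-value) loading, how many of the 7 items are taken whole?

Greedy by value/weight ratio, highest first.
Order: C (212/8=26.50) > A (136/7=19.43) > G (214/17=12.59) > D (138/11=12.55) > B (201/18=11.17) > E (252/23=10.96) > F (91/10=9.10)
Fill: take C (8 @ 212) → take A (7 @ 136) → take G (17 @ 214) → take 4/11 of D → 50.18; 36/36 used.
3 item(s) taken whole; one partial (take 4/11 of D).

3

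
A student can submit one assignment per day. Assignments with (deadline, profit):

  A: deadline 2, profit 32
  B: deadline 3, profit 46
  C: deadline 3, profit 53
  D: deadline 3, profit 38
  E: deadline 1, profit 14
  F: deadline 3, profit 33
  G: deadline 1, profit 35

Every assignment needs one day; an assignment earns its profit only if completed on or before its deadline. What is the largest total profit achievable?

By profit: C(d3,53), B(d3,46), D(d3,38), G(d1,35), F(d3,33), A(d2,32), E(d1,14)
C→slot 3; B→slot 2; D→slot 1; G skipped; F skipped; A skipped; E skipped.
Profit = 38 + 46 + 53 = 137

137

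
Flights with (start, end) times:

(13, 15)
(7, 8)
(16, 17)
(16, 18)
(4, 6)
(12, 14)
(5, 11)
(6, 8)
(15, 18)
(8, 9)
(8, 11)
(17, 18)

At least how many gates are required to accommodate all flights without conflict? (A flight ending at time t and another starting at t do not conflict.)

starts: [4, 5, 6, 7, 8, 8, 12, 13, 15, 16, 16, 17]
ends:   [6, 8, 8, 9, 11, 11, 14, 15, 17, 18, 18, 18]
s4→1 s5→2 e6→1 s6→2 s7→3  — peak 3.

3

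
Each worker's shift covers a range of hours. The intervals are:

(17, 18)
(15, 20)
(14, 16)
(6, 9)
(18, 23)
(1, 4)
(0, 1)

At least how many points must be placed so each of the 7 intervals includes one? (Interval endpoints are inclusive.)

4

Process intervals by earliest right end; each time one isn't hit yet, stab at its right endpoint.
By right end: [0,1]  [1,4]  [6,9]  [14,16]  [17,18]  [15,20]  [18,23]
[0,1] uncovered → point at 1; [6,9] uncovered → point at 9; [14,16] uncovered → point at 16; [17,18] uncovered → point at 18.
Points: 1, 9, 16, 18 (4 total).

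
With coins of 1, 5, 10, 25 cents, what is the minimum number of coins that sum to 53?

5

53 = 2×25 + 3×1
Total coins = 2 + 3 = 5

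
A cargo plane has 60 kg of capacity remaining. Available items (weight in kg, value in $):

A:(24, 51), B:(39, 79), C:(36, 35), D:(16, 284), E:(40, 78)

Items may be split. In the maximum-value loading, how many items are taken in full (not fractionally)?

2

Order: D (284/16=17.75) > A (51/24=2.12) > B (79/39=2.03) > E (78/40=1.95) > C (35/36=0.97)
Fill: take D (16 @ 284) → take A (24 @ 51) → take 20/39 of B → 40.51; 60/60 used.
2 item(s) taken whole; one partial (take 20/39 of B).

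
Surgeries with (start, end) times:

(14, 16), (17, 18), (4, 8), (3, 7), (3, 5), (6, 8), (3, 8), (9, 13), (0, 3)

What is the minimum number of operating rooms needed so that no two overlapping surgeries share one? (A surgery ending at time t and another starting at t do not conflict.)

The answer is the maximum number of intervals overlapping at any instant.
Events (time:±→running): 0:+→1 3:-→0 3:+→1 3:+→2 3:+→3 4:+→4 … peak 4.

4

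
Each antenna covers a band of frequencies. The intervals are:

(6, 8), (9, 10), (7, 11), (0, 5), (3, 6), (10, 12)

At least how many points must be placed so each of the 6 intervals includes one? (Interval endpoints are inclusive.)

By right end: [0,5]  [3,6]  [6,8]  [9,10]  [7,11]  [10,12]
[0,5] uncovered → point at 5; [6,8] uncovered → point at 8; [9,10] uncovered → point at 10.
Points: 5, 8, 10 (3 total).

3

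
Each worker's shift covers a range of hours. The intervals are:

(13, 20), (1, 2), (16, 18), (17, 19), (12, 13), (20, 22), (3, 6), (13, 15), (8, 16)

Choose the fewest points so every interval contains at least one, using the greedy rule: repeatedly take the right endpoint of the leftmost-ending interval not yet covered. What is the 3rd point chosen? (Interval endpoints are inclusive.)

Process intervals by earliest right end; each time one isn't hit yet, stab at its right endpoint.
Sorted: [1,2] [3,6] [12,13] [13,15] [8,16] [16,18] [17,19] [13,20] [20,22]
{[1,2]} hit by 2; {[3,6]} hit by 6; {[12,13],[13,15],[8,16]} hit by 13; {[16,18],[17,19],[13,20]} hit by 18; {[20,22]} hit by 22.
Points: 2, 6, 13, 18, 22 (5 total).

13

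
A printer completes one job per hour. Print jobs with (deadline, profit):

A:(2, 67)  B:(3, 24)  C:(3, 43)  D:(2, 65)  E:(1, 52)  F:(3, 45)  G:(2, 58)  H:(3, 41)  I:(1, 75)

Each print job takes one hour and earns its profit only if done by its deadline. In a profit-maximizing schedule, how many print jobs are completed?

By profit: I(d1,75), A(d2,67), D(d2,65), G(d2,58), E(d1,52), F(d3,45), C(d3,43), H(d3,41), B(d3,24)
I→slot 1; A→slot 2; D skipped; G skipped; E skipped; F→slot 3; C skipped; H skipped; B skipped.
3 of 9 scheduled.

3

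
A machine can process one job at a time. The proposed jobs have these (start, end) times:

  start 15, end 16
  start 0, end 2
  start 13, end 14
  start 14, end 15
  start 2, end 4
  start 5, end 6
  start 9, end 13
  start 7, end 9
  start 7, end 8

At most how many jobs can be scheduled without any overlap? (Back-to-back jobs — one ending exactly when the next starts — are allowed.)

Sort by end time and greedily take each interval whose start is ≥ the last chosen end.
By end time: (0,2), (2,4), (5,6), (7,8), (7,9), (9,13), (13,14), (14,15), (15,16).
Pick (0,2); next start ≥ 2 → (2,4); next start ≥ 4 → (5,6); next start ≥ 6 → (7,8); next start ≥ 8 → (9,13); next start ≥ 13 → (13,14); next start ≥ 14 → (14,15); next start ≥ 15 → (15,16).
Selected 8 jobs.

8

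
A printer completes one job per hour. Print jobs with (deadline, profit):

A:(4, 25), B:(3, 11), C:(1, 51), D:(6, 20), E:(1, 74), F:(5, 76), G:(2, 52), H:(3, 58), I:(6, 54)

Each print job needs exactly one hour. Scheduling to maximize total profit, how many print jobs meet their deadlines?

Sort by profit descending; place each in the latest free slot ≤ its deadline.
By profit: F(d5,76), E(d1,74), H(d3,58), I(d6,54), G(d2,52), C(d1,51), A(d4,25), D(d6,20), B(d3,11)
F→slot 5; E→slot 1; H→slot 3; I→slot 6; G→slot 2; C skipped; A→slot 4; D skipped; B skipped.
6 of 9 scheduled.

6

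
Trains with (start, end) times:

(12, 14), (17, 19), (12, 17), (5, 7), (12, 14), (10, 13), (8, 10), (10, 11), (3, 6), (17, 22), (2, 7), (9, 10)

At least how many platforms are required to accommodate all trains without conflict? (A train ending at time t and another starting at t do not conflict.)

The answer is the maximum number of intervals overlapping at any instant.
Events (time:±→running): 2:+→1 3:+→2 5:+→3 6:-→2 7:-→1 7:-→0 8:+→1 9:+→2 10:-→1 10:-→0 10:+→1 10:+→2 11:-→1 12:+→2 12:+→3 12:+→4 … peak 4.

4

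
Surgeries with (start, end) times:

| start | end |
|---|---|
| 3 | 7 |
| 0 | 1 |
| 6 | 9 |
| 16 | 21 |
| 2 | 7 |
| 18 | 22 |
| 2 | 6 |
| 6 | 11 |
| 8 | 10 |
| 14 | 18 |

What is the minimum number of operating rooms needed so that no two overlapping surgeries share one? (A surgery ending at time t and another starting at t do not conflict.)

Events (time:±→running): 0:+→1 1:-→0 2:+→1 2:+→2 3:+→3 6:-→2 6:+→3 6:+→4 … peak 4.

4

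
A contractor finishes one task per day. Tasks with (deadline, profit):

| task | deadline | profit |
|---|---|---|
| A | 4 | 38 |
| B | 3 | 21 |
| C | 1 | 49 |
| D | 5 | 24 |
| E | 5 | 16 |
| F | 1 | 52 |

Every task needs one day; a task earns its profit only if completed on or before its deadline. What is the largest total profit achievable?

151

Sort by profit descending; place each in the latest free slot ≤ its deadline.
By profit: F(d1,52), C(d1,49), A(d4,38), D(d5,24), B(d3,21), E(d5,16)
F→slot 1; C skipped; A→slot 4; D→slot 5; B→slot 3; E→slot 2.
Profit = 52 + 16 + 21 + 38 + 24 = 151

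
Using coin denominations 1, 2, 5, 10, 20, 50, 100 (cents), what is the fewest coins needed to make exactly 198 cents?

198 = 1×100 + 1×50 + 2×20 + 1×5 + 1×2 + 1×1
Total coins = 1 + 1 + 2 + 1 + 1 + 1 = 7

7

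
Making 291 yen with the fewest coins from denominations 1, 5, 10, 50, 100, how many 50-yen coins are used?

Use the largest denomination that fits, subtract, and repeat.
291 − 2×100→91 − 1×50→41 − 4×10→1 − 1×1→0
Count of 50: 1

1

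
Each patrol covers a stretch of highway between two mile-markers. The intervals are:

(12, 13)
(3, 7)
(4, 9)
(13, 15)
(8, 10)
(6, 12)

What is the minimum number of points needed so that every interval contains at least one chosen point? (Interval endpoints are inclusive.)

Sorted: [3,7] [4,9] [8,10] [6,12] [12,13] [13,15]
{[3,7],[4,9]} hit by 7; {[8,10],[6,12]} hit by 10; {[12,13],[13,15]} hit by 13.
Points: 7, 10, 13 (3 total).

3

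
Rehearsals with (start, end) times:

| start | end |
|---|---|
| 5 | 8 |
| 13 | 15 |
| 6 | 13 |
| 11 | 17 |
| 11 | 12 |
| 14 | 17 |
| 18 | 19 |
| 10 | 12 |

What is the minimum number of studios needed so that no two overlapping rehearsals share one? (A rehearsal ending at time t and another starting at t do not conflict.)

4

starts: [5, 6, 10, 11, 11, 13, 14, 18]
ends:   [8, 12, 12, 13, 15, 17, 17, 19]
s5→1 s6→2 e8→1 s10→2 s11→3 s11→4  — peak 4.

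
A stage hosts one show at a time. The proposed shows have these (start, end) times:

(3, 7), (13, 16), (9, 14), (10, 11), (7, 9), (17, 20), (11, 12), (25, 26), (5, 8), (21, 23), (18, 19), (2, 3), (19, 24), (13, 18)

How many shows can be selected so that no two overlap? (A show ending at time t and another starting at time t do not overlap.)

Sorted by end: (2,3)  (3,7)  (5,8)  (7,9)  (10,11)  (11,12)  (9,14)  (13,16)  (13,18)  (18,19)  (17,20)  (21,23)  (19,24)  (25,26)
take (2,3); take (3,7); skip (5,8); take (7,9); take (10,11); take (11,12); take (13,16); take (18,19); skip (17,20); take (21,23); take (25,26).
Selected 9 shows.

9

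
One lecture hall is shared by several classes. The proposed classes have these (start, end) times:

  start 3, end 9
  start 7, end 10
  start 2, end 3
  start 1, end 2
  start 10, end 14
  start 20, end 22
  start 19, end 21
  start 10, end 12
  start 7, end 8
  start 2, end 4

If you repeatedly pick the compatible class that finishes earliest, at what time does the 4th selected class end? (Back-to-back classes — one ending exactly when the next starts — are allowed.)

12

Sort by end time and greedily take each interval whose start is ≥ the last chosen end.
Sorted by end: (1,2)  (2,3)  (2,4)  (7,8)  (3,9)  (7,10)  (10,12)  (10,14)  (19,21)  (20,22)
take (1,2); take (2,3); skip (2,4); take (7,8); take (10,12); take (19,21).
Selected: (1,2) (2,3) (7,8) (10,12) (19,21)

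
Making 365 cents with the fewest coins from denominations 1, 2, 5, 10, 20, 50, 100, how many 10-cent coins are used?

1

365 = 3×100 + 1×50 + 1×10 + 1×5
Count of 10: 1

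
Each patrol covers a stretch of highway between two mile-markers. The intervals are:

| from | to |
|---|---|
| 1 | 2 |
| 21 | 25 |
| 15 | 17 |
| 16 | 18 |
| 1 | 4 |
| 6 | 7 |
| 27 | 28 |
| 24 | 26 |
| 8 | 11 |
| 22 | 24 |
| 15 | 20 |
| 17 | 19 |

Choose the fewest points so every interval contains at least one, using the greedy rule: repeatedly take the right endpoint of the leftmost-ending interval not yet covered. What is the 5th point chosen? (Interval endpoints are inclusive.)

24

Sorted: [1,2] [1,4] [6,7] [8,11] [15,17] [16,18] [17,19] [15,20] [22,24] [21,25] [24,26] [27,28]
{[1,2],[1,4]} hit by 2; {[6,7]} hit by 7; {[8,11]} hit by 11; {[15,17],[16,18],[17,19],[15,20]} hit by 17; {[22,24],[21,25],[24,26]} hit by 24; {[27,28]} hit by 28.
Points: 2, 7, 11, 17, 24, 28 (6 total).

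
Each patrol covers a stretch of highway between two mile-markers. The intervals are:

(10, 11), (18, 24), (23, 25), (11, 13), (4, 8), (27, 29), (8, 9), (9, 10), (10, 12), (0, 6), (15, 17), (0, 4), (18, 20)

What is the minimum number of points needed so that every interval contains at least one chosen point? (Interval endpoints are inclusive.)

Process intervals by earliest right end; each time one isn't hit yet, stab at its right endpoint.
Sorted: [0,4] [0,6] [4,8] [8,9] [9,10] [10,11] [10,12] [11,13] [15,17] [18,20] [18,24] [23,25] [27,29]
{[0,4],[0,6],[4,8]} hit by 4; {[8,9],[9,10]} hit by 9; {[10,11],[10,12],[11,13]} hit by 11; {[15,17]} hit by 17; {[18,20],[18,24]} hit by 20; {[23,25]} hit by 25; {[27,29]} hit by 29.
Points: 4, 9, 11, 17, 20, 25, 29 (7 total).

7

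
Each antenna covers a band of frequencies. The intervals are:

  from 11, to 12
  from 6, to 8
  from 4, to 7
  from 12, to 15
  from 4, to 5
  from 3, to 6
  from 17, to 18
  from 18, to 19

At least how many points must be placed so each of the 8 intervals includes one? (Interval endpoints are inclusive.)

4

By right end: [4,5]  [3,6]  [4,7]  [6,8]  [11,12]  [12,15]  [17,18]  [18,19]
[4,5] uncovered → point at 5; [6,8] uncovered → point at 8; [11,12] uncovered → point at 12; [17,18] uncovered → point at 18.
Points: 5, 8, 12, 18 (4 total).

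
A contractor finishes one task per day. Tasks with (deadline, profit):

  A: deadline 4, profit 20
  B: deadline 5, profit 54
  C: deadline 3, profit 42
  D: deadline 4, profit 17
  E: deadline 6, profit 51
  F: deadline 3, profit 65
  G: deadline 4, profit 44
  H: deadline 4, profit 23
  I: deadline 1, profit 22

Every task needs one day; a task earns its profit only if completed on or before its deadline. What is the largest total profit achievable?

279

Take jobs in profit order; each goes to the latest open slot no later than its deadline.
By profit: F(d3,65), B(d5,54), E(d6,51), G(d4,44), C(d3,42), H(d4,23), I(d1,22), A(d4,20), D(d4,17)
F→slot 3; B→slot 5; E→slot 6; G→slot 4; C→slot 2; H→slot 1; I skipped; A skipped; D skipped.
Profit = 23 + 42 + 65 + 44 + 54 + 51 = 279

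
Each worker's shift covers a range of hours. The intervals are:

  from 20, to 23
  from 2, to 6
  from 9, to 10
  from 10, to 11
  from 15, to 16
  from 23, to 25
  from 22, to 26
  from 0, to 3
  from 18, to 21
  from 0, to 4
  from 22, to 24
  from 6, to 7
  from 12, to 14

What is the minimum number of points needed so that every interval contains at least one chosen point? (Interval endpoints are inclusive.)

Sorted: [0,3] [0,4] [2,6] [6,7] [9,10] [10,11] [12,14] [15,16] [18,21] [20,23] [22,24] [23,25] [22,26]
{[0,3],[0,4],[2,6]} hit by 3; {[6,7]} hit by 7; {[9,10],[10,11]} hit by 10; {[12,14]} hit by 14; {[15,16]} hit by 16; {[18,21],[20,23]} hit by 21; {[22,24],[23,25],[22,26]} hit by 24.
Points: 3, 7, 10, 14, 16, 21, 24 (7 total).

7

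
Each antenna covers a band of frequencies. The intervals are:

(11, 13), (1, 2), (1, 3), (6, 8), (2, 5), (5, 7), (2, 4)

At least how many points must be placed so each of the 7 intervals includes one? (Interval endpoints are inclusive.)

By right end: [1,2]  [1,3]  [2,4]  [2,5]  [5,7]  [6,8]  [11,13]
[1,2] uncovered → point at 2; [5,7] uncovered → point at 7; [11,13] uncovered → point at 13.
Points: 2, 7, 13 (3 total).

3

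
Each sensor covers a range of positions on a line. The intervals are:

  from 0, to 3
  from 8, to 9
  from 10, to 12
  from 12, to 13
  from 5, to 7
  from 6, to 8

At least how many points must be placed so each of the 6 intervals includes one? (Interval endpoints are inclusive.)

Sorted: [0,3] [5,7] [6,8] [8,9] [10,12] [12,13]
{[0,3]} hit by 3; {[5,7],[6,8]} hit by 7; {[8,9]} hit by 9; {[10,12],[12,13]} hit by 12.
Points: 3, 7, 9, 12 (4 total).

4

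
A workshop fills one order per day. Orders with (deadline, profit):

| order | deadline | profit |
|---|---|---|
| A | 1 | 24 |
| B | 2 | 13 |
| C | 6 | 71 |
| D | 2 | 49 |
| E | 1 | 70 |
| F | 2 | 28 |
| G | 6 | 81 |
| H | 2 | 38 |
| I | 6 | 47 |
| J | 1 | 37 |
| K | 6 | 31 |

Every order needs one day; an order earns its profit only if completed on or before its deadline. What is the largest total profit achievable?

Take jobs in profit order; each goes to the latest open slot no later than its deadline.
Profit order: G=81 C=71 E=70 D=49 I=47 H=38 J=37 K=31 F=28 A=24 B=13
Assign: G→slot 6, C→slot 5, E→slot 1, D→slot 2, I→slot 4, H skipped, J skipped, K→slot 3, F skipped, A skipped, B skipped.
Slots: [1:E] [2:D] [3:K] [4:I] [5:C] [6:G]
Profit = 70 + 49 + 31 + 47 + 71 + 81 = 349

349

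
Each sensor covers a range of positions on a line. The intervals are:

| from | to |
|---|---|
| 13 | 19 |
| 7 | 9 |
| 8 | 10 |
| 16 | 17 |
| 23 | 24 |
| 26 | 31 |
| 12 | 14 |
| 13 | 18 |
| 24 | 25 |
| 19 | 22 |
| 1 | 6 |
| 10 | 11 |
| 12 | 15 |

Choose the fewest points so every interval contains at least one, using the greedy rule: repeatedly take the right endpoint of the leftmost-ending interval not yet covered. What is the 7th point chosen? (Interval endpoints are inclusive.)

24

Sorted: [1,6] [7,9] [8,10] [10,11] [12,14] [12,15] [16,17] [13,18] [13,19] [19,22] [23,24] [24,25] [26,31]
{[1,6]} hit by 6; {[7,9],[8,10]} hit by 9; {[10,11]} hit by 11; {[12,14],[12,15]} hit by 14; {[16,17],[13,18],[13,19]} hit by 17; {[19,22]} hit by 22; {[23,24],[24,25]} hit by 24; {[26,31]} hit by 31.
Points: 6, 9, 11, 14, 17, 22, 24, 31 (8 total).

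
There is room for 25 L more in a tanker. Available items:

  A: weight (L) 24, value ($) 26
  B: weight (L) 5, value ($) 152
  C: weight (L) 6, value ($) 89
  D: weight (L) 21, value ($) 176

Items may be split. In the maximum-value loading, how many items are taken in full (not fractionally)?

Ratios (sorted): B 30.40, C 14.83, D 8.38, A 1.08
take B (5 @ 152); take C (6 @ 89); take 14/21 of D → 117.33. Capacity used 25/25.
2 item(s) taken whole; one partial (take 14/21 of D).

2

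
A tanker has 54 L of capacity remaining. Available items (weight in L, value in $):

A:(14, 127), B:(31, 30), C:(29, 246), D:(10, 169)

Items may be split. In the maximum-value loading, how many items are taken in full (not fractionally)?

3

Greedy by value/weight ratio, highest first.
Order: D (169/10=16.90) > A (127/14=9.07) > C (246/29=8.48) > B (30/31=0.97)
Fill: take D (10 @ 169) → take A (14 @ 127) → take C (29 @ 246) → take 1/31 of B → 0.97; 54/54 used.
3 item(s) taken whole; one partial (take 1/31 of B).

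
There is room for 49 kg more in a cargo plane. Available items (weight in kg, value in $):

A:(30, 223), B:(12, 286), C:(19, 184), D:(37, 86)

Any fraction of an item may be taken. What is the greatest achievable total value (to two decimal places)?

603.80

Order: B (286/12=23.83) > C (184/19=9.68) > A (223/30=7.43) > D (86/37=2.32)
Fill: take B (12 @ 286) → take C (19 @ 184) → take 18/30 of A → 133.80; 49/49 used.
Total value = 603.80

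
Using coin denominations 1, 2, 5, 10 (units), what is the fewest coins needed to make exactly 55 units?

6

Greedy: take as many of the largest coin as possible, then repeat with the remainder.
55 = 5×10 + 1×5
Total coins = 5 + 1 = 6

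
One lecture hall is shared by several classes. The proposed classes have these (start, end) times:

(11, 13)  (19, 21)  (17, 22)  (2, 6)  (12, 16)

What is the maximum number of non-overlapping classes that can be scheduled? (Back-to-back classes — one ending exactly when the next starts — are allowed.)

3

Sorted by end: (2,6)  (11,13)  (12,16)  (19,21)  (17,22)
take (2,6); take (11,13); skip (12,16); take (19,21).
Selected 3 classes.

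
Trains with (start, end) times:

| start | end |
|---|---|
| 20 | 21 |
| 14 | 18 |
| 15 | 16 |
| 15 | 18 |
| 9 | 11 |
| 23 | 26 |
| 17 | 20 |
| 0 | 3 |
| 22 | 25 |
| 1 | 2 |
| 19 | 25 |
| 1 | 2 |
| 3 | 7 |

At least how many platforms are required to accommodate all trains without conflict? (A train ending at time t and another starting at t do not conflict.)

starts: [0, 1, 1, 3, 9, 14, 15, 15, 17, 19, 20, 22, 23]
ends:   [2, 2, 3, 7, 11, 16, 18, 18, 20, 21, 25, 25, 26]
s0→1 s1→2 s1→3  — peak 3.

3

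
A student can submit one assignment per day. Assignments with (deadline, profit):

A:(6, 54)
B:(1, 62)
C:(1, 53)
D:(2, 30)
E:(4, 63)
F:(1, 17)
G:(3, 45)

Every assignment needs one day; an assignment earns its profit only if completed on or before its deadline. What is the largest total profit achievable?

254

Profit order: E=63 B=62 A=54 C=53 G=45 D=30 F=17
Assign: E→slot 4, B→slot 1, A→slot 6, C skipped, G→slot 3, D→slot 2, F skipped.
Slots: [1:B] [2:D] [3:G] [4:E] [6:A]
Profit = 62 + 30 + 45 + 63 + 54 = 254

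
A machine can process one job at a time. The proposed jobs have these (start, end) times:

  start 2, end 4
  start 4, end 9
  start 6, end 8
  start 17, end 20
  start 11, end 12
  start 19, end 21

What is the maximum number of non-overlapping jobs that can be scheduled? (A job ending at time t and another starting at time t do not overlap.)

4

Sort by end time and greedily take each interval whose start is ≥ the last chosen end.
Sorted by end: (2,4)  (6,8)  (4,9)  (11,12)  (17,20)  (19,21)
take (2,4); take (6,8); skip (4,9); take (11,12); take (17,20); skip (19,21).
Selected 4 jobs.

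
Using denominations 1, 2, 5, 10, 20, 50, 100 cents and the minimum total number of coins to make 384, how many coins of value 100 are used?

Use the largest denomination that fits, subtract, and repeat.
384 = 3×100 + 1×50 + 1×20 + 1×10 + 2×2
Count of 100: 3

3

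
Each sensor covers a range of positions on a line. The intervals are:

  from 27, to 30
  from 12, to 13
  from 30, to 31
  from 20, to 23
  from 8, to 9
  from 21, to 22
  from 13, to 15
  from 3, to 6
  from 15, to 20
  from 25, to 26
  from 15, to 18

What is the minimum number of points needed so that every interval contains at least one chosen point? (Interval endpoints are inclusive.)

Sort by right endpoint; whenever an interval is uncovered, place a point at its right end.
By right end: [3,6]  [8,9]  [12,13]  [13,15]  [15,18]  [15,20]  [21,22]  [20,23]  [25,26]  [27,30]  [30,31]
[3,6] uncovered → point at 6; [8,9] uncovered → point at 9; [12,13] uncovered → point at 13; [15,18] uncovered → point at 18; [21,22] uncovered → point at 22; [25,26] uncovered → point at 26; [27,30] uncovered → point at 30.
Points: 6, 9, 13, 18, 22, 26, 30 (7 total).

7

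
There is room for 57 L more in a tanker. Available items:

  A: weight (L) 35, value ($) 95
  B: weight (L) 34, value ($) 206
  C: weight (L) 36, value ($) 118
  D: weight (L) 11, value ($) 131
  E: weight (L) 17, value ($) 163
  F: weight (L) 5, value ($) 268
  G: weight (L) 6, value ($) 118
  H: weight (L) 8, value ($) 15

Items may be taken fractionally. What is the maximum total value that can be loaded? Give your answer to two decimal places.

Greedy by value/weight ratio, highest first.
Order: F (268/5=53.60) > G (118/6=19.67) > D (131/11=11.91) > E (163/17=9.59) > B (206/34=6.06) > C (118/36=3.28) > A (95/35=2.71) > H (15/8=1.88)
Fill: take F (5 @ 268) → take G (6 @ 118) → take D (11 @ 131) → take E (17 @ 163) → take 18/34 of B → 109.06; 57/57 used.
Total value = 789.06

789.06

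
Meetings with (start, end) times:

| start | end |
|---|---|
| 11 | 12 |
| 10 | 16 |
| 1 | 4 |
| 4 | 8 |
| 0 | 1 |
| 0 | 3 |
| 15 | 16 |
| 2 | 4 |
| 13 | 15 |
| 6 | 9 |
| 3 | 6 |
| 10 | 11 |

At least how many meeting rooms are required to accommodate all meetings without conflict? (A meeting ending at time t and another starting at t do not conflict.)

3

starts: [0, 0, 1, 2, 3, 4, 6, 10, 10, 11, 13, 15]
ends:   [1, 3, 4, 4, 6, 8, 9, 11, 12, 15, 16, 16]
s0→1 s0→2 e1→1 s1→2 s2→3  — peak 3.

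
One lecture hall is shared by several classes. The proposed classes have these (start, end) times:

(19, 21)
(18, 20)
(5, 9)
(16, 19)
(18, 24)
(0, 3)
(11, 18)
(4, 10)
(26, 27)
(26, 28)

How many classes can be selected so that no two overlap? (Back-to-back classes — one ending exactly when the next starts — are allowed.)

5

Sorted by end: (0,3)  (5,9)  (4,10)  (11,18)  (16,19)  (18,20)  (19,21)  (18,24)  (26,27)  (26,28)
take (0,3); take (5,9); take (11,18); skip (16,19); take (18,20); skip (18,24); take (26,27).
Selected 5 classes.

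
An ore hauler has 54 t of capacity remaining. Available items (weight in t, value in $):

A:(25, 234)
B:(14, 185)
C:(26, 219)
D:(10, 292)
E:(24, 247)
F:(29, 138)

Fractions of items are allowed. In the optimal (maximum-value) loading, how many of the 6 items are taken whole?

3

Sort by value per unit weight and fill in that order.
Order: D (292/10=29.20) > B (185/14=13.21) > E (247/24=10.29) > A (234/25=9.36) > C (219/26=8.42) > F (138/29=4.76)
Fill: take D (10 @ 292) → take B (14 @ 185) → take E (24 @ 247) → take 6/25 of A → 56.16; 54/54 used.
3 item(s) taken whole; one partial (take 6/25 of A).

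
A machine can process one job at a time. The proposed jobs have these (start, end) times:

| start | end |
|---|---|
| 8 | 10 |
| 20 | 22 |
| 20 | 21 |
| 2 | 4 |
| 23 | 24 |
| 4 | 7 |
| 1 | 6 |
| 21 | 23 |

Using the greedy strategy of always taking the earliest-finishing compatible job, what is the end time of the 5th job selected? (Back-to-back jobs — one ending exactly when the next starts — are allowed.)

23

Greedy by earliest finish: after sorting by end time, pick each interval compatible with the last pick.
Sorted by end: (2,4)  (1,6)  (4,7)  (8,10)  (20,21)  (20,22)  (21,23)  (23,24)
take (2,4); skip (1,6); take (4,7); take (8,10); take (20,21); take (21,23); take (23,24).
Selected: (2,4) (4,7) (8,10) (20,21) (21,23) (23,24)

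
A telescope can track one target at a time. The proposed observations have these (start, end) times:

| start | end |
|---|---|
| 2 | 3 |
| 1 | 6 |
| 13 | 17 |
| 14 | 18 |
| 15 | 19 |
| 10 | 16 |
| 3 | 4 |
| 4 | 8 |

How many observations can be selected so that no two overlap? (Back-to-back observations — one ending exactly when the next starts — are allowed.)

Greedy by earliest finish: after sorting by end time, pick each interval compatible with the last pick.
Sorted by end: (2,3)  (3,4)  (1,6)  (4,8)  (10,16)  (13,17)  (14,18)  (15,19)
take (2,3); take (3,4); skip (1,6); take (4,8); take (10,16); skip (13,17); skip (15,19).
Selected 4 observations.

4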